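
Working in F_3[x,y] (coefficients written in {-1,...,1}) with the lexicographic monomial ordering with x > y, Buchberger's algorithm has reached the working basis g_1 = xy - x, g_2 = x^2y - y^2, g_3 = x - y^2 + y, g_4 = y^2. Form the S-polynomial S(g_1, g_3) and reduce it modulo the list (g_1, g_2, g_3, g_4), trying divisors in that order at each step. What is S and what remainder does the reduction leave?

S(g_1, g_3) = -x + y^3 - y^2; remainder on division = y.

lcm(LM(g_1), LM(g_3)) = xy.
S = (lcm/LT(g_1))·g_1 − (lcm/LT(g_3))·g_3 = -x + y^3 - y^2.
Reduce S modulo (g_1, g_2, g_3, g_4) in that order:
  leading term x: subtract (-1)·g_3 from -x + y^3 - y^2 → y^3 + y^2 + y
  leading term y^3: subtract (y)·g_4 from y^3 + y^2 + y → y^2 + y
  leading term y^2: subtract (1)·g_4 from y^2 + y → y
  leading term y: no divisor's leading term divides it; move y to the remainder.
The remainder y is nonzero, so it would be added as the next basis element.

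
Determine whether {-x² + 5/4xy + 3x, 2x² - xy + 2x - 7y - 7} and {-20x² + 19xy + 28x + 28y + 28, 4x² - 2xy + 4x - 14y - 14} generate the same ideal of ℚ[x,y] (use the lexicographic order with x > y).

Equality of ideals is decidable: compute both reduced Gröbner bases (unique for the ordering) and check whether they agree.
Buchberger on the first generating set:
f_1 = -x² + 5/4xy + 3x, LT = x².
f_2 = 2x² - xy + 2x - 7y - 7, LT = x².

S(f_1,f_2): lcm = x². S = -¾xy - 4x + 7/2y + 7/2.
  leading term xy: no divisor's leading term divides it; move -¾xy to the remainder.
  leading term x: no divisor's leading term divides it; move -4x to the remainder.
  leading term y: no divisor's leading term divides it; move 7/2y to the remainder.
  leading term 1: no divisor's leading term divides it; move 7/2 to the remainder.
  remainder -¾xy - 4x + 7/2y + 7/2 ≠ 0; add g_3 = -¾xy - 4x + 7/2y + 7/2 to the basis.

S(f_1,g_3): lcm = x²y. S = -16/3x² - 5/4xy² + 5/3xy + 14/3x.
  leading term x²: subtract (16/3)·f_1 from -16/3x² - 5/4xy² + 5/3xy + 14/3x → -5/4xy² - 5xy - 34/3x
  leading term xy²: subtract (5/3y)·g_3 from -5/4xy² - 5xy - 34/3x → 5/3xy - 34/3x - 35/6y² - 35/6y
  leading term xy: subtract (-20/9)·g_3 from 5/3xy - 34/3x - 35/6y² - 35/6y → -182/9x - 35/6y² + 35/18y + 70/9
  leading term x: no divisor's leading term divides it; move -182/9x to the remainder.
  leading term y²: no divisor's leading term divides it; move -35/6y² to the remainder.
  leading term y: no divisor's leading term divides it; move 35/18y to the remainder.
  leading term 1: no divisor's leading term divides it; move 70/9 to the remainder.
  remainder -182/9x - 35/6y² + 35/18y + 70/9 ≠ 0; add g_4 = -182/9x - 35/6y² + 35/18y + 70/9 to the basis.

S(g_3,g_4): lcm = xy. S = 16/3x - 15/52y³ + 5/52y² - 167/39y - 14/3.
  leading term x: subtract (-24/91)·g_4 from 16/3x - 15/52y³ + 5/52y² - 167/39y - 14/3 → -15/52y³ - 75/52y² - 49/13y - 34/13
  leading term y³: no divisor's leading term divides it; move -15/52y³ to the remainder.
  leading term y²: no divisor's leading term divides it; move -75/52y² to the remainder.
  leading term y: no divisor's leading term divides it; move -49/13y to the remainder.
  leading term 1: no divisor's leading term divides it; move -34/13 to the remainder.
  remainder -15/52y³ - 75/52y² - 49/13y - 34/13 ≠ 0; add g_5 = -15/52y³ - 75/52y² - 49/13y - 34/13 to the basis.

The other S-polynomials (S(f_2,g_3), S(f_1,g_4), S(f_2,g_4), S(f_1,g_5), S(f_2,g_5), S(g_3,g_5), S(g_4,g_5)) all reduce to 0 modulo the current basis, so we have a Gröbner basis.
Inter-reduce: drop elements whose leading term is divisible by another's, tail-reduce, and make monic.
Reduced Gröbner basis: {x + 15/52y² - 5/52y - 5/13, y³ + 5y² + 196/15y + 136/15}.

Buchberger on the second generating set:
h_1 = -20x² + 19xy + 28x + 28y + 28, LT = x².
h_2 = 4x² - 2xy + 4x - 14y - 14, LT = x².

S(h_1,h_2): lcm = x². S = -9/20xy - 12/5x + 21/10y + 21/10.
  leading term xy: no divisor's leading term divides it; move -9/20xy to the remainder.
  leading term x: no divisor's leading term divides it; move -12/5x to the remainder.
  leading term y: no divisor's leading term divides it; move 21/10y to the remainder.
  leading term 1: no divisor's leading term divides it; move 21/10 to the remainder.
  remainder -9/20xy - 12/5x + 21/10y + 21/10 ≠ 0; add k_3 = -9/20xy - 12/5x + 21/10y + 21/10 to the basis.

S(h_1,k_3): lcm = x²y. S = -16/3x² - 19/20xy² + 49/15xy + 14/3x - 7/5y² - 7/5y.
  leading term x²: subtract (4/15)·h_1 from -16/3x² - 19/20xy² + 49/15xy + 14/3x - 7/5y² - 7/5y → -19/20xy² - 9/5xy - 14/5x - 7/5y² - 133/15y - 112/15
  leading term xy²: subtract (19/9y)·k_3 from -19/20xy² - 9/5xy - 14/5x - 7/5y² - 133/15y - 112/15 → 49/15xy - 14/5x - 35/6y² - 133/10y - 112/15
  leading term xy: subtract (-196/27)·k_3 from 49/15xy - 14/5x - 35/6y² - 133/10y - 112/15 → -182/9x - 35/6y² + 35/18y + 70/9
  leading term x: no divisor's leading term divides it; move -182/9x to the remainder.
  leading term y²: no divisor's leading term divides it; move -35/6y² to the remainder.
  leading term y: no divisor's leading term divides it; move 35/18y to the remainder.
  leading term 1: no divisor's leading term divides it; move 70/9 to the remainder.
  remainder -182/9x - 35/6y² + 35/18y + 70/9 ≠ 0; add k_4 = -182/9x - 35/6y² + 35/18y + 70/9 to the basis.

S(k_3,k_4): lcm = xy. S = 16/3x - 15/52y³ + 5/52y² - 167/39y - 14/3.
  leading term x: subtract (-24/91)·k_4 from 16/3x - 15/52y³ + 5/52y² - 167/39y - 14/3 → -15/52y³ - 75/52y² - 49/13y - 34/13
  leading term y³: no divisor's leading term divides it; move -15/52y³ to the remainder.
  leading term y²: no divisor's leading term divides it; move -75/52y² to the remainder.
  leading term y: no divisor's leading term divides it; move -49/13y to the remainder.
  leading term 1: no divisor's leading term divides it; move -34/13 to the remainder.
  remainder -15/52y³ - 75/52y² - 49/13y - 34/13 ≠ 0; add k_5 = -15/52y³ - 75/52y² - 49/13y - 34/13 to the basis.

The other S-polynomials (S(h_2,k_3), S(h_1,k_4), S(h_2,k_4), S(h_1,k_5), S(h_2,k_5), S(k_3,k_5), S(k_4,k_5)) all reduce to 0 modulo the current basis, so we have a Gröbner basis.
Inter-reduce: drop elements whose leading term is divisible by another's, tail-reduce, and make monic.
Reduced Gröbner basis: {x + 15/52y² - 5/52y - 5/13, y³ + 5y² + 196/15y + 136/15}.

Same reduced basis, so the two generating sets span the same ideal.

Yes, the ideals are equal.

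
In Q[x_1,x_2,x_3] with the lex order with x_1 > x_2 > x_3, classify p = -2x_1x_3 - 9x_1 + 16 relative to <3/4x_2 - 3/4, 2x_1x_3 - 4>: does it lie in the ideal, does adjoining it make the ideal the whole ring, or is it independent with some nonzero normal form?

First compute the reduced Gröbner basis of I by Buchberger's algorithm.
f_1 = 3/4x_2 - 3/4, LT = x_2.
f_2 = 2x_1x_3 - 4, LT = x_1x_3.

The S-polynomials (S(f_1,f_2)) all reduce to 0 modulo the current basis, so we have a Gröbner basis.
Inter-reduce: drop elements whose leading term is divisible by another's, tail-reduce, and make monic.
Reduced Gröbner basis: {x_1x_3 - 2, x_2 - 1}.
Label its elements g_1 = x_1x_3 - 2, g_2 = x_2 - 1.

Reduce p = -2x_1x_3 - 9x_1 + 16 modulo G:
  leading term x_1x_3: subtract (-2)·g_1 from -2x_1x_3 - 9x_1 + 16 → -9x_1 + 12
  leading term x_1: no divisor's leading term divides it; move -9x_1 to the remainder.
  leading term 1: no divisor's leading term divides it; move 12 to the remainder.
  normal form = -9x_1 + 12.
The normal form is nonzero, so p ∉ I. Since p minus its normal form lies in I, I + (p) = I + (r) where r = -9x_1 + 12; decide whether this ideal is the whole ring.
Run Buchberger on G together with r (pairs among the g_i already reduce to 0 since G is a Gröbner basis):
g_1 = x_1x_3 - 2, LT = x_1x_3.
g_2 = x_2 - 1, LT = x_2.
r = -9x_1 + 12, LT = x_1.

S(g_1,r): lcm = x_1x_3. S = 4/3x_3 - 2.
  leading term x_3: no divisor's leading term divides it; move 4/3x_3 to the remainder.
  leading term 1: no divisor's leading term divides it; move -2 to the remainder.
  remainder 4/3x_3 - 2 ≠ 0; add m_4 = 4/3x_3 - 2 to the basis.

The other S-polynomials (S(g_1,g_2), S(g_2,r), S(g_1,m_4), S(g_2,m_4), S(r,m_4)) all reduce to 0 modulo the current basis, so we have a Gröbner basis.
Inter-reduce: drop elements whose leading term is divisible by another's, tail-reduce, and make monic.
Reduced Gröbner basis: {x_1 - 4/3, x_2 - 1, x_3 - 3/2}.
The reduced Gröbner basis of I + (p) is {x_1 - 4/3, x_2 - 1, x_3 - 3/2} ≠ {1}, a proper ideal, so the enlarged system stays consistent: p is independent of I, with normal form -9x_1 + 12.

-2x_1x_3 - 9x_1 + 16 is independent of I; its normal form modulo I is -9x_1 + 12.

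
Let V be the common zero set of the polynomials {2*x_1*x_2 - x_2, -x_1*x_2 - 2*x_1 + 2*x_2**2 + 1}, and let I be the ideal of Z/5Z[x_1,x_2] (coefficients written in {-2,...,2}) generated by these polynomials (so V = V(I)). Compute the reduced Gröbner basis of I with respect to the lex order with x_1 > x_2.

f_1 = 2*x_1*x_2 - x_2, LT = x_1*x_2.
f_2 = -x_1*x_2 - 2*x_1 + 2*x_2**2 + 1, LT = x_1*x_2.

S(f_1,f_2): lcm = x_1*x_2. S = -2*x_1 + 2*x_2**2 + 2*x_2 + 1.
  leading term x_1: no divisor's leading term divides it; move -2*x_1 to the remainder.
  leading term x_2**2: no divisor's leading term divides it; move 2*x_2**2 to the remainder.
  leading term x_2: no divisor's leading term divides it; move 2*x_2 to the remainder.
  leading term 1: no divisor's leading term divides it; move 1 to the remainder.
  remainder -2*x_1 + 2*x_2**2 + 2*x_2 + 1 ≠ 0; add g_3 = -2*x_1 + 2*x_2**2 + 2*x_2 + 1 to the basis.

S(f_1,g_3): lcm = x_1*x_2. S = x_2**3 + x_2**2.
  leading term x_2**3: no divisor's leading term divides it; move x_2**3 to the remainder.
  leading term x_2**2: no divisor's leading term divides it; move x_2**2 to the remainder.
  remainder x_2**3 + x_2**2 ≠ 0; add g_4 = x_2**3 + x_2**2 to the basis.

The other S-polynomials (S(f_2,g_3), S(f_1,g_4), S(f_2,g_4), S(g_3,g_4)) all reduce to 0 modulo the current basis, so we have a Gröbner basis.
Inter-reduce: drop elements whose leading term is divisible by another's, tail-reduce, and make monic.

G = {x_1 - x_2**2 - x_2 + 2, x_2**3 + x_2**2}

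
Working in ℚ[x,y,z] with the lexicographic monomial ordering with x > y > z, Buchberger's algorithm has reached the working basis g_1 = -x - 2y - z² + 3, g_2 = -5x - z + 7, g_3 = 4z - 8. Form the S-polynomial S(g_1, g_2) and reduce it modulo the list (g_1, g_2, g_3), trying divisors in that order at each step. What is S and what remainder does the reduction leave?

S(g_1, g_2) = 2y + z² - ⅕z - 8/5; remainder on division = 2y + 2.

lcm(LM(g_1), LM(g_2)) = x.
S = (lcm/LT(g_1))·g_1 − (lcm/LT(g_2))·g_2 = 2y + z² - ⅕z - 8/5.
Reduce S modulo (g_1, g_2, g_3) in that order:
  leading term y: no divisor's leading term divides it; move 2y to the remainder.
  leading term z²: subtract (¼z)·g_3 from z² - ⅕z - 8/5 → 9/5z - 8/5
  leading term z: subtract (9/20)·g_3 from 9/5z - 8/5 → 2
  leading term 1: no divisor's leading term divides it; move 2 to the remainder.
The remainder 2y + 2 is nonzero, so it would be added as the next basis element.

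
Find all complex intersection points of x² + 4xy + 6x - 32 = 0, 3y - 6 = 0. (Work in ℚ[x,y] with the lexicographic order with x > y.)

{(-16, 2), (2, 2)}

Compute a lex Gröbner basis by Buchberger's algorithm.
f_1 = x² + 4xy + 6x - 32, LT = x².
f_2 = 3y - 6, LT = y.

The S-polynomials (S(f_1,f_2)) all reduce to 0 modulo the current basis, so we have a Gröbner basis.
Inter-reduce: drop elements whose leading term is divisible by another's, tail-reduce, and make monic.
Reduced Gröbner basis: {x² + 14x - 32, y - 2}.

A lex Gröbner basis eliminates variables successively. Here y - 2 depends only on y, with roots {2}; lifting each root through the earlier basis elements recovers the full solutions.
  y = 2: the earlier basis element becomes x² + 14x - 32 = 0, giving x = -16, 2 — points (-16, 2), (2, 2).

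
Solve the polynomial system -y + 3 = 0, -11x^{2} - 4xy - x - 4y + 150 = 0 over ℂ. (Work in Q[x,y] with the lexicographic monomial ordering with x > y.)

Compute a lex Gröbner basis by Buchberger's algorithm.
f_1 = -y + 3, LT = y.
f_2 = -11x^{2} - 4xy - x - 4y + 150, LT = x^{2}.

The S-polynomials (S(f_1,f_2)) all reduce to 0 modulo the current basis, so we have a Gröbner basis.
Inter-reduce: drop elements whose leading term is divisible by another's, tail-reduce, and make monic.
Reduced Gröbner basis: {x^{2} + \tfrac{13}{11}x - \tfrac{138}{11}, y - 3}.

From the last basis element, y - 3 = 0, so y takes values in {3}. Each choice, substituted upward through the basis, yields the corresponding point(s) of the solution set.
  y = 3: the earlier basis element becomes x^{2} + \tfrac{13}{11}x - \tfrac{138}{11} = 0, giving x = -46/11, 3 — points (-46/11, 3), (3, 3).

{(-46/11, 3), (3, 3)}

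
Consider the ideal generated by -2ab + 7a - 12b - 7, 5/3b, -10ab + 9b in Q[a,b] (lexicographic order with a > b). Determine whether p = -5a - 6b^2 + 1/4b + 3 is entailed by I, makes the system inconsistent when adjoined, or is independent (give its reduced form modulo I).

First compute the reduced Gröbner basis of I by Buchberger's algorithm.
f_1 = -2ab + 7a - 12b - 7, LT = ab.
f_2 = 5/3b, LT = b.
f_3 = -10ab + 9b, LT = ab.

S(f_1,f_2): lcm = ab. S = -7/2a + 6b + 7/2.
  leading term a: no divisor's leading term divides it; move -7/2a to the remainder.
  leading term b: subtract (18/5)·f_2 from 6b + 7/2 → 7/2
  leading term 1: no divisor's leading term divides it; move 7/2 to the remainder.
  remainder -7/2a + 7/2 ≠ 0; add h_4 = -7/2a + 7/2 to the basis.

S(f_1,f_3): lcm = ab. S = -7/2a + 69/10b + 7/2.
  leading term a: subtract (1)·h_4 from -7/2a + 69/10b + 7/2 → 69/10b
  leading term b: subtract (207/50)·f_2 from 69/10b → 0
  remainder 0.

S(f_2,f_3): lcm = ab. S = 9/10b.
  leading term b: subtract (27/50)·f_2 from 9/10b → 0
  remainder 0.

S(f_1,h_4): lcm = ab. S = -7/2a + 7b + 7/2.
  leading term a: subtract (1)·h_4 from -7/2a + 7b + 7/2 → 7b
  leading term b: subtract (21/5)·f_2 from 7b → 0
  remainder 0.

S(f_2,h_4): leading monomials are coprime, so the S-polynomial reduces to 0 (Buchberger's first criterion).
S(f_3,h_4): lcm = ab. S = 1/10b.
  leading term b: subtract (3/50)·f_2 from 1/10b → 0
  remainder 0.

Every S-polynomial of the final basis reduces to 0, so we have a Gröbner basis.
Inter-reduce: drop elements whose leading term is divisible by another's, tail-reduce, and make monic.
Reduced Gröbner basis: {a - 1, b}.
Label its elements g_1 = a - 1, g_2 = b.

Reduce p = -5a - 6b^2 + 1/4b + 3 modulo G:
  leading term a: subtract (-5)·g_1 from -5a - 6b^2 + 1/4b + 3 → -6b^2 + 1/4b - 2
  leading term b^2: subtract (-6b)·g_2 from -6b^2 + 1/4b - 2 → 1/4b - 2
  leading term b: subtract (1/4)·g_2 from 1/4b - 2 → -2
  leading term 1: no divisor's leading term divides it; move -2 to the remainder.
  normal form = -2.
The normal form is nonzero, so p ∉ I. Since p minus its normal form lies in I, I + (p) = I + (r) where r = -2; decide whether this ideal is the whole ring.
Here r = -2 is a nonzero constant, hence a unit: 1 ∈ I + (p), the Gröbner basis of I + (p) is {1}, and the enlarged system has no common solution — adjoining p is inconsistent.

Adjoining -5a - 6b^2 + 1/4b + 3 makes the ideal the whole ring: the system is inconsistent.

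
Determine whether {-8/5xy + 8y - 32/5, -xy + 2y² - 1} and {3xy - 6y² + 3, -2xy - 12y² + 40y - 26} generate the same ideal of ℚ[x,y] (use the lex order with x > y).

Equality of ideals is decidable: compute both reduced Gröbner bases (unique for the ordering) and check whether they agree.
Buchberger on the first generating set:
f_1 = -8/5xy + 8y - 32/5, LT = xy.
f_2 = -xy + 2y² - 1, LT = xy.

S(f_1,f_2): lcm = xy. S = 2y² - 5y + 3.
  leading term y²: no divisor's leading term divides it; move 2y² to the remainder.
  leading term y: no divisor's leading term divides it; move -5y to the remainder.
  leading term 1: no divisor's leading term divides it; move 3 to the remainder.
  remainder 2y² - 5y + 3 ≠ 0; add g_3 = 2y² - 5y + 3 to the basis.

S(f_1,g_3): lcm = xy². S = 5/2xy - 3/2x - 5y² + 4y.
  leading term xy: subtract (-25/16)·f_1 from 5/2xy - 3/2x - 5y² + 4y → -3/2x - 5y² + 33/2y - 10
  leading term x: no divisor's leading term divides it; move -3/2x to the remainder.
  leading term y²: subtract (-5/2)·g_3 from -5y² + 33/2y - 10 → 4y - 5/2
  leading term y: no divisor's leading term divides it; move 4y to the remainder.
  leading term 1: no divisor's leading term divides it; move -5/2 to the remainder.
  remainder -3/2x + 4y - 5/2 ≠ 0; add g_4 = -3/2x + 4y - 5/2 to the basis.

S(f_2,g_3): lcm = xy². S = 5/2xy - 3/2x - 2y³ + y.
  leading term xy: subtract (-25/16)·f_1 from 5/2xy - 3/2x - 2y³ + y → -3/2x - 2y³ + 27/2y - 10
  leading term x: subtract (1)·g_4 from -3/2x - 2y³ + 27/2y - 10 → -2y³ + 19/2y - 15/2
  leading term y³: subtract (-y)·g_3 from -2y³ + 19/2y - 15/2 → -5y² + 25/2y - 15/2
  leading term y²: subtract (-5/2)·g_3 from -5y² + 25/2y - 15/2 → 0
  remainder 0.

S(f_1,g_4): lcm = xy. S = 8/3y² - 20/3y + 4.
  leading term y²: subtract (4/3)·g_3 from 8/3y² - 20/3y + 4 → 0
  remainder 0.

S(f_2,g_4): lcm = xy. S = ⅔y² - 5/3y + 1.
  leading term y²: subtract (⅓)·g_3 from ⅔y² - 5/3y + 1 → 0
  remainder 0.

S(g_3,g_4): leading monomials are coprime, so the S-polynomial reduces to 0 (Buchberger's first criterion).
Every S-polynomial of the final basis reduces to 0, so we have a Gröbner basis.
Inter-reduce: drop elements whose leading term is divisible by another's, tail-reduce, and make monic.
Reduced Gröbner basis: {x - 8/3y + 5/3, y² - 5/2y + 3/2}.

Buchberger on the second generating set:
h_1 = 3xy - 6y² + 3, LT = xy.
h_2 = -2xy - 12y² + 40y - 26, LT = xy.

S(h_1,h_2): lcm = xy. S = -8y² + 20y - 12.
  leading term y²: no divisor's leading term divides it; move -8y² to the remainder.
  leading term y: no divisor's leading term divides it; move 20y to the remainder.
  leading term 1: no divisor's leading term divides it; move -12 to the remainder.
  remainder -8y² + 20y - 12 ≠ 0; add k_3 = -8y² + 20y - 12 to the basis.

S(h_1,k_3): lcm = xy². S = 5/2xy - 3/2x - 2y³ + y.
  leading term xy: subtract (⅚)·h_1 from 5/2xy - 3/2x - 2y³ + y → -3/2x - 2y³ + 5y² + y - 5/2
  leading term x: no divisor's leading term divides it; move -3/2x to the remainder.
  leading term y³: subtract (¼y)·k_3 from -2y³ + 5y² + y - 5/2 → 4y - 5/2
  leading term y: no divisor's leading term divides it; move 4y to the remainder.
  leading term 1: no divisor's leading term divides it; move -5/2 to the remainder.
  remainder -3/2x + 4y - 5/2 ≠ 0; add k_4 = -3/2x + 4y - 5/2 to the basis.

S(h_2,k_3): lcm = xy². S = 5/2xy - 3/2x + 6y³ - 20y² + 13y.
  leading term xy: subtract (⅚)·h_1 from 5/2xy - 3/2x + 6y³ - 20y² + 13y → -3/2x + 6y³ - 15y² + 13y - 5/2
  leading term x: subtract (1)·k_4 from -3/2x + 6y³ - 15y² + 13y - 5/2 → 6y³ - 15y² + 9y
  leading term y³: subtract (-¾y)·k_3 from 6y³ - 15y² + 9y → 0
  remainder 0.

S(h_1,k_4): lcm = xy. S = ⅔y² - 5/3y + 1.
  leading term y²: subtract (-1/12)·k_3 from ⅔y² - 5/3y + 1 → 0
  remainder 0.

S(h_2,k_4): lcm = xy. S = 26/3y² - 65/3y + 13.
  leading term y²: subtract (-13/12)·k_3 from 26/3y² - 65/3y + 13 → 0
  remainder 0.

S(k_3,k_4): leading monomials are coprime, so the S-polynomial reduces to 0 (Buchberger's first criterion).
Every S-polynomial of the final basis reduces to 0, so we have a Gröbner basis.
Inter-reduce: drop elements whose leading term is divisible by another's, tail-reduce, and make monic.
Reduced Gröbner basis: {x - 8/3y + 5/3, y² - 5/2y + 3/2}.

These coincide, so the ideals are equal.

Yes, the ideals are equal.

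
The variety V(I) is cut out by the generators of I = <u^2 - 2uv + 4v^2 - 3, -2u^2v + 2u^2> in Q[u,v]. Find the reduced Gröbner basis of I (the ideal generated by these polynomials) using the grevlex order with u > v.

f_1 = u^2 - 2uv + 4v^2 - 3, LT = u^2.
f_2 = -2u^2v + 2u^2, LT = u^2v.

S(f_1,f_2): lcm = u^2v. S = -2uv^2 + 4v^3 + u^2 - 3v.
  leading term uv^2: no divisor's leading term divides it; move -2uv^2 to the remainder.
  leading term v^3: no divisor's leading term divides it; move 4v^3 to the remainder.
  leading term u^2: subtract (1)·f_1 from u^2 - 3v → 2uv - 4v^2 - 3v + 3
  leading term uv: no divisor's leading term divides it; move 2uv to the remainder.
  leading term v^2: no divisor's leading term divides it; move -4v^2 to the remainder.
  leading term v: no divisor's leading term divides it; move -3v to the remainder.
  leading term 1: no divisor's leading term divides it; move 3 to the remainder.
  remainder -2uv^2 + 4v^3 + 2uv - 4v^2 - 3v + 3 ≠ 0; add g_3 = -2uv^2 + 4v^3 + 2uv - 4v^2 - 3v + 3 to the basis.

S(f_1,g_3): lcm = u^2v^2. S = 4v^4 + u^2v - 2uv^2 - 3/2uv - 3v^2 + 3/2u.
  leading term v^4: no divisor's leading term divides it; move 4v^4 to the remainder.
  leading term u^2v: subtract (v)·f_1 from u^2v - 2uv^2 - 3/2uv - 3v^2 + 3/2u → -4v^3 - 3/2uv - 3v^2 + 3/2u + 3v
  leading term v^3: no divisor's leading term divides it; move -4v^3 to the remainder.
  leading term uv: no divisor's leading term divides it; move -3/2uv to the remainder.
  leading term v^2: no divisor's leading term divides it; move -3v^2 to the remainder.
  leading term u: no divisor's leading term divides it; move 3/2u to the remainder.
  leading term v: no divisor's leading term divides it; move 3v to the remainder.
  remainder 4v^4 - 4v^3 - 3/2uv - 3v^2 + 3/2u + 3v ≠ 0; add g_4 = 4v^4 - 4v^3 - 3/2uv - 3v^2 + 3/2u + 3v to the basis.

The other S-polynomials (S(f_2,g_3), S(f_1,g_4), S(f_2,g_4), S(g_3,g_4)) all reduce to 0 modulo the current basis, so we have a Gröbner basis.
Inter-reduce: drop elements whose leading term is divisible by another's, tail-reduce, and make monic.

G = {v^4 - v^3 - 3/8uv - 3/4v^2 + 3/8u + 3/4v, uv^2 - 2v^3 - uv + 2v^2 + 3/2v - 3/2, u^2 - 2uv + 4v^2 - 3}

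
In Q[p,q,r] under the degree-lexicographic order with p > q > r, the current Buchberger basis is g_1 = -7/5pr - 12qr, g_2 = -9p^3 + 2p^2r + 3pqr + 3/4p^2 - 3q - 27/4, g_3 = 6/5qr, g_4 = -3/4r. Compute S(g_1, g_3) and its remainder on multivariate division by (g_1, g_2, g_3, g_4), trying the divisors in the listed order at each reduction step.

S(g_1, g_3) = 60/7q^2r; remainder on division = 0.

lcm(LM(g_1), LM(g_3)) = pqr.
S = (lcm/LT(g_1))·g_1 − (lcm/LT(g_3))·g_3 = 60/7q^2r.
Reduce S modulo (g_1, g_2, g_3, g_4) in that order:
  leading term q^2r: subtract (50/7q)·g_3 from 60/7q^2r → 0
The remainder is 0, so this S-polynomial contributes no new basis element.
An S-polynomial is built so that the two leading terms cancel; whether anything survives reduction is exactly the Gröbner-basis criterion.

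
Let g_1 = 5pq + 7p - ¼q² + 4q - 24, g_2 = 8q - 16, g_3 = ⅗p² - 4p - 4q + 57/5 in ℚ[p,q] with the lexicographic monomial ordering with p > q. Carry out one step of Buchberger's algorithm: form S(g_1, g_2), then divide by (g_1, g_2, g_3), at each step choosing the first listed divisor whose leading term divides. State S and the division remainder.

S(g_1, g_2) = 17/5p - 1/20q² + ⅘q - 24/5; remainder on division = 17/5p - 17/5.

lcm(LM(g_1), LM(g_2)) = pq.
S = (lcm/LT(g_1))·g_1 − (lcm/LT(g_2))·g_2 = 17/5p - 1/20q² + ⅘q - 24/5.
Reduce S modulo (g_1, g_2, g_3) in that order:
  leading term p: no divisor's leading term divides it; move 17/5p to the remainder.
  leading term q²: subtract (-1/160q)·g_2 from -1/20q² + ⅘q - 24/5 → 7/10q - 24/5
  leading term q: subtract (7/80)·g_2 from 7/10q - 24/5 → -17/5
  leading term 1: no divisor's leading term divides it; move -17/5 to the remainder.
The remainder 17/5p - 17/5 is nonzero, so it would be added as the next basis element.
An S-polynomial is built so that the two leading terms cancel; whether anything survives reduction is exactly the Gröbner-basis criterion.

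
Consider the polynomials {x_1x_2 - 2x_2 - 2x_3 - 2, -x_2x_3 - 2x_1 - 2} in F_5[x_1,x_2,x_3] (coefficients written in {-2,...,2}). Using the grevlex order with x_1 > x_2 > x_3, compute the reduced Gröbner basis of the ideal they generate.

G = {x_1^2 + x_3^2 - x_1 + x_3 - 2, x_1x_2 - 2x_2 - 2x_3 - 2, x_2x_3 + 2x_1 + 2}

This is the nonlinear analogue of row-reducing a linear system.

f_1 = x_1x_2 - 2x_2 - 2x_3 - 2, LT = x_1x_2.
f_2 = -x_2x_3 - 2x_1 - 2, LT = x_2x_3.

S(f_1,f_2): lcm = x_1x_2x_3. S = -2x_1^2 - 2x_2x_3 - 2x_3^2 - 2x_1 - 2x_3.
  leading term x_1^2: no divisor's leading term divides it; move -2x_1^2 to the remainder.
  leading term x_2x_3: subtract (2)·f_2 from -2x_2x_3 - 2x_3^2 - 2x_1 - 2x_3 → -2x_3^2 + 2x_1 - 2x_3 - 1
  leading term x_3^2: no divisor's leading term divides it; move -2x_3^2 to the remainder.
  leading term x_1: no divisor's leading term divides it; move 2x_1 to the remainder.
  leading term x_3: no divisor's leading term divides it; move -2x_3 to the remainder.
  leading term 1: no divisor's leading term divides it; move -1 to the remainder.
  remainder -2x_1^2 - 2x_3^2 + 2x_1 - 2x_3 - 1 ≠ 0; add g_3 = -2x_1^2 - 2x_3^2 + 2x_1 - 2x_3 - 1 to the basis.

The other S-polynomials (S(f_1,g_3), S(f_2,g_3)) all reduce to 0 modulo the current basis, so we have a Gröbner basis.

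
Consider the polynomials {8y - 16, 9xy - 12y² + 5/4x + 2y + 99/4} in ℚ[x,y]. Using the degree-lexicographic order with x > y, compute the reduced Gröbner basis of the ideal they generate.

f_1 = 8y - 16, LT = y.
f_2 = 9xy - 12y² + 5/4x + 2y + 99/4, LT = xy.

S(f_1,f_2): lcm = xy. S = 4/3y² - 77/36x - 2/9y - 11/4.
  leading term y²: subtract (⅙y)·f_1 from 4/3y² - 77/36x - 2/9y - 11/4 → -77/36x + 22/9y - 11/4
  leading term x: no divisor's leading term divides it; move -77/36x to the remainder.
  leading term y: subtract (11/36)·f_1 from 22/9y - 11/4 → 77/36
  leading term 1: no divisor's leading term divides it; move 77/36 to the remainder.
  remainder -77/36x + 77/36 ≠ 0; add g_3 = -77/36x + 77/36 to the basis.

S(f_1,g_3): leading monomials are coprime, so the S-polynomial reduces to 0 (Buchberger's first criterion).
S(f_2,g_3): lcm = xy. S = -4/3y² + 5/36x + 11/9y + 11/4.
  leading term y²: subtract (-⅙y)·f_1 from -4/3y² + 5/36x + 11/9y + 11/4 → 5/36x - 13/9y + 11/4
  leading term x: subtract (-5/77)·g_3 from 5/36x - 13/9y + 11/4 → -13/9y + 26/9
  leading term y: subtract (-13/72)·f_1 from -13/9y + 26/9 → 0
  remainder 0.

Every S-polynomial of the final basis reduces to 0, so we have a Gröbner basis.
Inter-reduce: drop elements whose leading term is divisible by another's, tail-reduce, and make monic.

G = {x - 1, y - 2}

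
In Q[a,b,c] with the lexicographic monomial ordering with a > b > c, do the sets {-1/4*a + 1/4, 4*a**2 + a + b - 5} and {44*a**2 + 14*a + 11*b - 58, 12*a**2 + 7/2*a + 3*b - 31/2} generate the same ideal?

Yes, the ideals are equal.

Two ideals are equal iff their reduced Gröbner bases coincide (the reduced basis is unique for a fixed ordering).
Buchberger on the first generating set:
f_1 = -1/4*a + 1/4, LT = a.
f_2 = 4*a**2 + a + b - 5, LT = a**2.

S(f_1,f_2): lcm = a**2. S = -5/4*a - 1/4*b + 5/4.
  reduce S modulo (f_1, f_2):
  remainder -1/4*b ≠ 0; add g_3 = -1/4*b to the basis.

The other S-polynomials (S(f_1,g_3), S(f_2,g_3)) all reduce to 0 modulo the current basis, so we have a Gröbner basis.
Inter-reduce: drop elements whose leading term is divisible by another's, tail-reduce, and make monic.
Reduced Gröbner basis: {a - 1, b}.

Buchberger on the second generating set:
h_1 = 44*a**2 + 14*a + 11*b - 58, LT = a**2.
h_2 = 12*a**2 + 7/2*a + 3*b - 31/2, LT = a**2.

S(h_1,h_2): lcm = a**2. S = 7/264*a - 7/264.
  reduce S modulo (h_1, h_2):
  remainder 7/264*a - 7/264 ≠ 0; add k_3 = 7/264*a - 7/264 to the basis.

S(h_1,k_3): lcm = a**2. S = 29/22*a + 1/4*b - 29/22.
  reduce S modulo (h_1, h_2, k_3):
  remainder 1/4*b ≠ 0; add k_4 = 1/4*b to the basis.

The other S-polynomials (S(h_2,k_3), S(h_1,k_4), S(h_2,k_4), S(k_3,k_4)) all reduce to 0 modulo the current basis, so we have a Gröbner basis.
Inter-reduce: drop elements whose leading term is divisible by another's, tail-reduce, and make monic.
Reduced Gröbner basis: {a - 1, b}.

The two bases agree; hence the ideals are identical.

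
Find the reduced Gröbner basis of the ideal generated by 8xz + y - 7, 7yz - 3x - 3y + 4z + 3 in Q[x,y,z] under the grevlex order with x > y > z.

f_1 = 8xz + y - 7, LT = xz.
f_2 = 7yz - 3x - 3y + 4z + 3, LT = yz.

S(f_1,f_2): lcm = xyz. S = 3/7x^2 + 3/7xy + 1/8y^2 - 4/7xz - 3/7x - 7/8y.
  leading term x^2: no divisor's leading term divides it; move 3/7x^2 to the remainder.
  leading term xy: no divisor's leading term divides it; move 3/7xy to the remainder.
  leading term y^2: no divisor's leading term divides it; move 1/8y^2 to the remainder.
  leading term xz: subtract (-1/14)·f_1 from -4/7xz - 3/7x - 7/8y → -3/7x - 45/56y - 1/2
  leading term x: no divisor's leading term divides it; move -3/7x to the remainder.
  leading term y: no divisor's leading term divides it; move -45/56y to the remainder.
  leading term 1: no divisor's leading term divides it; move -1/2 to the remainder.
  remainder 3/7x^2 + 3/7xy + 1/8y^2 - 3/7x - 45/56y - 1/2 ≠ 0; add g_3 = 3/7x^2 + 3/7xy + 1/8y^2 - 3/7x - 45/56y - 1/2 to the basis.

The other S-polynomials (S(f_1,g_3), S(f_2,g_3)) all reduce to 0 modulo the current basis, so we have a Gröbner basis.

G = {x^2 + xy + 7/24y^2 - x - 15/8y - 7/6, xz + 1/8y - 7/8, yz - 3/7x - 3/7y + 4/7z + 3/7}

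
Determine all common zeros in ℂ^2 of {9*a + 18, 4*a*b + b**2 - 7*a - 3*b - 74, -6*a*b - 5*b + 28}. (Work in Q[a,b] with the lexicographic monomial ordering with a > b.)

Compute a lex Gröbner basis by Buchberger's algorithm.
f_1 = 9*a + 18, LT = a.
f_2 = 4*a*b - 7*a + b**2 - 3*b - 74, LT = a*b.
f_3 = -6*a*b - 5*b + 28, LT = a*b.

S(f_1,f_2): lcm = a*b. S = 7/4*a - 1/4*b**2 + 11/4*b + 37/2.
  reduce S modulo (f_1, f_2, f_3):
  remainder -1/4*b**2 + 11/4*b + 15 ≠ 0; add h_4 = -1/4*b**2 + 11/4*b + 15 to the basis.

S(f_1,f_3): lcm = a*b. S = 7/6*b + 14/3.
  reduce S modulo (f_1, f_2, f_3, h_4):
  remainder 7/6*b + 14/3 ≠ 0; add h_5 = 7/6*b + 14/3 to the basis.

The other S-polynomials (S(f_2,f_3), S(f_1,h_4), S(f_2,h_4), S(f_3,h_4), S(f_1,h_5), S(f_2,h_5), S(f_3,h_5), S(h_4,h_5)) all reduce to 0 modulo the current basis, so we have a Gröbner basis.
Inter-reduce: drop elements whose leading term is divisible by another's, tail-reduce, and make monic.
Reduced Gröbner basis: {a + 2, b + 4}.

The lex basis is triangular: the last element involves only b. Solving b + 4 = 0 gives b ∈ {-4}; substituting each value into the earlier elements determines the remaining variables.
  b = -4: the earlier basis element becomes a + 2 = 0, giving a = -2 — point (-2, -4).

{(-2, -4)}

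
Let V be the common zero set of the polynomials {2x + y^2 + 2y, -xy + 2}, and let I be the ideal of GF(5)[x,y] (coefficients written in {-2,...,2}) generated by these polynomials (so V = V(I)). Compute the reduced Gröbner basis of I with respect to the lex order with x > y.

G = {x - 2y^2 + y, y^3 + 2y^2 - 1}

f_1 = 2x + y^2 + 2y, LT = x.
f_2 = -xy + 2, LT = xy.

S(f_1,f_2): lcm = xy. S = -2y^3 + y^2 + 2.
  leading term y^3: no divisor's leading term divides it; move -2y^3 to the remainder.
  leading term y^2: no divisor's leading term divides it; move y^2 to the remainder.
  leading term 1: no divisor's leading term divides it; move 2 to the remainder.
  remainder -2y^3 + y^2 + 2 ≠ 0; add g_3 = -2y^3 + y^2 + 2 to the basis.

The other S-polynomials (S(f_1,g_3), S(f_2,g_3)) all reduce to 0 modulo the current basis, so we have a Gröbner basis.
Inter-reduce: drop elements whose leading term is divisible by another's, tail-reduce, and make monic.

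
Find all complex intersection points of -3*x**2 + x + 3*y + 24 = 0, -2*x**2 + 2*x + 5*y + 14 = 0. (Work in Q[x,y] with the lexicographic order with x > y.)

Compute a lex Gröbner basis by Buchberger's algorithm.
f_1 = -3*x**2 + x + 3*y + 24, LT = x**2.
f_2 = -2*x**2 + 2*x + 5*y + 14, LT = x**2.

S(f_1,f_2): lcm = x**2. S = 2/3*x + 3/2*y - 1.
  leading term x: no divisor's leading term divides it; move 2/3*x to the remainder.
  leading term y: no divisor's leading term divides it; move 3/2*y to the remainder.
  leading term 1: no divisor's leading term divides it; move -1 to the remainder.
  remainder 2/3*x + 3/2*y - 1 ≠ 0; add h_3 = 2/3*x + 3/2*y - 1 to the basis.

S(f_1,h_3): lcm = x**2. S = -9/4*x*y + 7/6*x - y - 8.
  leading term x*y: subtract (-27/8*y)·h_3 from -9/4*x*y + 7/6*x - y - 8 → 7/6*x + 81/16*y**2 - 35/8*y - 8
  leading term x: subtract (7/4)·h_3 from 7/6*x + 81/16*y**2 - 35/8*y - 8 → 81/16*y**2 - 7*y - 25/4
  leading term y**2: no divisor's leading term divides it; move 81/16*y**2 to the remainder.
  leading term y: no divisor's leading term divides it; move -7*y to the remainder.
  leading term 1: no divisor's leading term divides it; move -25/4 to the remainder.
  remainder 81/16*y**2 - 7*y - 25/4 ≠ 0; add h_4 = 81/16*y**2 - 7*y - 25/4 to the basis.

The other S-polynomials (S(f_2,h_3), S(f_1,h_4), S(f_2,h_4), S(h_3,h_4)) all reduce to 0 modulo the current basis, so we have a Gröbner basis.
Inter-reduce: drop elements whose leading term is divisible by another's, tail-reduce, and make monic.
Reduced Gröbner basis: {x + 9/4*y - 3/2, y**2 - 112/81*y - 100/81}.

Elimination: the polynomial y**2 - 112/81*y - 100/81 lies in the elimination ideal for y, so y ∈ {-50/81, 2}. For each such y, the remaining basis elements (now univariate) give the rest of the solution.
  y = -50/81: the earlier basis element becomes x - 26/9 = 0, giving x = 26/9 — point (26/9, -50/81).
  y = 2: the earlier basis element becomes x + 3 = 0, giving x = -3 — point (-3, 2).
This is the nonlinear analogue of row-reducing a linear system.

{(26/9, -50/81), (-3, 2)}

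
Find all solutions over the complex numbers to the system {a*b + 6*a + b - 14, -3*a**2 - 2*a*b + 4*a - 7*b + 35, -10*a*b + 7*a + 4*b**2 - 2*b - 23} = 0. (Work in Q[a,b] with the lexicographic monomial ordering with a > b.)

{(1, 4)}

Compute a lex Gröbner basis by Buchberger's algorithm.
f_1 = a*b + 6*a + b - 14, LT = a*b.
f_2 = -3*a**2 - 2*a*b + 4*a - 7*b + 35, LT = a**2.
f_3 = -10*a*b + 7*a + 4*b**2 - 2*b - 23, LT = a*b.

S(f_1,f_2): lcm = a**2*b. S = 6*a**2 - 2/3*a*b**2 + 7/3*a*b - 14*a - 7/3*b**2 + 35/3*b.
  leading term a**2: subtract (-2)·f_2 from 6*a**2 - 2/3*a*b**2 + 7/3*a*b - 14*a - 7/3*b**2 + 35/3*b → -2/3*a*b**2 - 5/3*a*b - 6*a - 7/3*b**2 - 7/3*b + 70
  leading term a*b**2: subtract (-2/3*b)·f_1 from -2/3*a*b**2 - 5/3*a*b - 6*a - 7/3*b**2 - 7/3*b + 70 → 7/3*a*b - 6*a - 5/3*b**2 - 35/3*b + 70
  leading term a*b: subtract (7/3)·f_1 from 7/3*a*b - 6*a - 5/3*b**2 - 35/3*b + 70 → -20*a - 5/3*b**2 - 14*b + 308/3
  leading term a: no divisor's leading term divides it; move -20*a to the remainder.
  leading term b**2: no divisor's leading term divides it; move -5/3*b**2 to the remainder.
  leading term b: no divisor's leading term divides it; move -14*b to the remainder.
  leading term 1: no divisor's leading term divides it; move 308/3 to the remainder.
  remainder -20*a - 5/3*b**2 - 14*b + 308/3 ≠ 0; add h_4 = -20*a - 5/3*b**2 - 14*b + 308/3 to the basis.

S(f_1,f_3): lcm = a*b. S = 67/10*a + 2/5*b**2 + 4/5*b - 163/10.
  leading term a: subtract (-67/200)·h_4 from 67/10*a + 2/5*b**2 + 4/5*b - 163/10 → -19/120*b**2 - 389/100*b + 1357/75
  leading term b**2: no divisor's leading term divides it; move -19/120*b**2 to the remainder.
  leading term b: no divisor's leading term divides it; move -389/100*b to the remainder.
  leading term 1: no divisor's leading term divides it; move 1357/75 to the remainder.
  remainder -19/120*b**2 - 389/100*b + 1357/75 ≠ 0; add h_5 = -19/120*b**2 - 389/100*b + 1357/75 to the basis.

S(f_2,f_3): lcm = a**2*b. S = 7/10*a**2 + 16/15*a*b**2 - 23/15*a*b - 23/10*a + 7/3*b**2 - 35/3*b.
  leading term a**2: subtract (-7/30)·f_2 from 7/10*a**2 + 16/15*a*b**2 - 23/15*a*b - 23/10*a + 7/3*b**2 - 35/3*b → 16/15*a*b**2 - 2*a*b - 41/30*a + 7/3*b**2 - 133/10*b + 49/6
  leading term a*b**2: subtract (16/15*b)·f_1 from 16/15*a*b**2 - 2*a*b - 41/30*a + 7/3*b**2 - 133/10*b + 49/6 → -42/5*a*b - 41/30*a + 19/15*b**2 + 49/30*b + 49/6
  leading term a*b: subtract (-42/5)·f_1 from -42/5*a*b - 41/30*a + 19/15*b**2 + 49/30*b + 49/6 → 1471/30*a + 19/15*b**2 + 301/30*b - 3283/30
  leading term a: subtract (-1471/600)·h_4 from 1471/30*a + 19/15*b**2 + 301/30*b - 3283/30 → -203/72*b**2 - 2429/100*b + 32011/225
  leading term b**2: subtract (1015/57)·h_5 from -203/72*b**2 - 2429/100*b + 32011/225 → 128191/2850*b - 256382/1425
  leading term b: no divisor's leading term divides it; move 128191/2850*b to the remainder.
  leading term 1: no divisor's leading term divides it; move -256382/1425 to the remainder.
  remainder 128191/2850*b - 256382/1425 ≠ 0; add h_6 = 128191/2850*b - 256382/1425 to the basis.

The other S-polynomials (S(f_1,h_4), S(f_2,h_4), S(f_3,h_4), S(f_1,h_5), S(f_2,h_5), S(f_3,h_5), S(h_4,h_5), S(f_1,h_6), S(f_2,h_6), S(f_3,h_6), S(h_4,h_6), S(h_5,h_6)) all reduce to 0 modulo the current basis, so we have a Gröbner basis.
Inter-reduce: drop elements whose leading term is divisible by another's, tail-reduce, and make monic.
Reduced Gröbner basis: {a - 1, b - 4}.

Elimination: the polynomial b - 4 lies in the elimination ideal for b, so b ∈ {4}. For each such b, the remaining basis elements (now univariate) give the rest of the solution.
  b = 4: the earlier basis element becomes a - 1 = 0, giving a = 1 — point (1, 4).
A lex Gröbner basis triangularizes the system, enabling back-substitution.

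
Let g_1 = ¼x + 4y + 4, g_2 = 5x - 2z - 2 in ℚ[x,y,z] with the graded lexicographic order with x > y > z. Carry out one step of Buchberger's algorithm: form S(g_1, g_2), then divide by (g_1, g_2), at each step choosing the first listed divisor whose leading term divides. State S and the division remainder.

lcm(LM(g_1), LM(g_2)) = x.
S = (lcm/LT(g_1))·g_1 − (lcm/LT(g_2))·g_2 = 16y + ⅖z + 82/5.
Reduce S modulo (g_1, g_2) in that order:
  leading term y: no divisor's leading term divides it; move 16y to the remainder.
  leading term z: no divisor's leading term divides it; move ⅖z to the remainder.
  leading term 1: no divisor's leading term divides it; move 82/5 to the remainder.
The remainder 16y + ⅖z + 82/5 is nonzero, so it would be added as the next basis element.

S(g_1, g_2) = 16y + ⅖z + 82/5; remainder on division = 16y + ⅖z + 82/5.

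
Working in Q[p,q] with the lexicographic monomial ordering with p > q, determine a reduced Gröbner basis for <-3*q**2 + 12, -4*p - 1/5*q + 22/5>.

f_1 = -3*q**2 + 12, LT = q**2.
f_2 = -4*p - 1/5*q + 22/5, LT = p.

The S-polynomials (S(f_1,f_2)) all reduce to 0 modulo the current basis, so we have a Gröbner basis.

G = {p + 1/20*q - 11/10, q**2 - 4}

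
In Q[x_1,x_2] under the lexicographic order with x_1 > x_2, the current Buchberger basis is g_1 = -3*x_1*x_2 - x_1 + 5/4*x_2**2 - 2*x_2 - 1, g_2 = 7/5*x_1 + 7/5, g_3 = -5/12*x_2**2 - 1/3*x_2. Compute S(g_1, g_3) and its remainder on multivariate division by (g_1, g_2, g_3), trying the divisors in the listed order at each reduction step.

lcm(LM(g_1), LM(g_3)) = x_1*x_2**2.
S = (lcm/LT(g_1))·g_1 − (lcm/LT(g_3))·g_3 = -7/15*x_1*x_2 - 5/12*x_2**3 + 2/3*x_2**2 + 1/3*x_2.
Reduce S modulo (g_1, g_2, g_3) in that order:
  leading term x_1*x_2: subtract (7/45)·g_1 from -7/15*x_1*x_2 - 5/12*x_2**3 + 2/3*x_2**2 + 1/3*x_2 → 7/45*x_1 - 5/12*x_2**3 + 17/36*x_2**2 + 29/45*x_2 + 7/45
  leading term x_1: subtract (1/9)·g_2 from 7/45*x_1 - 5/12*x_2**3 + 17/36*x_2**2 + 29/45*x_2 + 7/45 → -5/12*x_2**3 + 17/36*x_2**2 + 29/45*x_2
  leading term x_2**3: subtract (x_2)·g_3 from -5/12*x_2**3 + 17/36*x_2**2 + 29/45*x_2 → 29/36*x_2**2 + 29/45*x_2
  leading term x_2**2: subtract (-29/15)·g_3 from 29/36*x_2**2 + 29/45*x_2 → 0
The remainder is 0, so this S-polynomial contributes no new basis element.
This is the inner loop of Buchberger's algorithm — each nonzero remainder becomes a new basis element.

S(g_1, g_3) = -7/15*x_1*x_2 - 5/12*x_2**3 + 2/3*x_2**2 + 1/3*x_2; remainder on division = 0.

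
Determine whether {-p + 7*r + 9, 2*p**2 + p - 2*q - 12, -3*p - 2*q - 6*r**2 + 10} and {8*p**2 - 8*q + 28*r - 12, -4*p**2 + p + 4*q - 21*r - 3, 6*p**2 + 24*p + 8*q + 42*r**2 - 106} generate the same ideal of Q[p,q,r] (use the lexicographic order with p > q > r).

Equality of ideals is decidable: compute both reduced Gröbner bases (unique for the ordering) and check whether they agree.
Buchberger on the first generating set:
f_1 = -p + 7*r + 9, LT = p.
f_2 = 2*p**2 + p - 2*q - 12, LT = p**2.
f_3 = -3*p - 2*q - 6*r**2 + 10, LT = p.

S(f_1,f_2): lcm = p**2. S = -7*p*r - 19/2*p + q + 6.
  reduce S modulo (f_1, f_2, f_3):
  remainder q - 49*r**2 - 259/2*r - 159/2 ≠ 0; add g_4 = q - 49*r**2 - 259/2*r - 159/2 to the basis.

S(f_1,f_3): lcm = p. S = -2/3*q - 2*r**2 - 7*r - 17/3.
  reduce S modulo (f_1, f_2, f_3, g_4):
  remainder -104/3*r**2 - 280/3*r - 176/3 ≠ 0; add g_5 = -104/3*r**2 - 280/3*r - 176/3 to the basis.

The other S-polynomials (S(f_2,f_3), S(f_1,g_4), S(f_2,g_4), S(f_3,g_4), S(f_1,g_5), S(f_2,g_5), S(f_3,g_5), S(g_4,g_5)) all reduce to 0 modulo the current basis, so we have a Gröbner basis.
Inter-reduce: drop elements whose leading term is divisible by another's, tail-reduce, and make monic.
Reduced Gröbner basis: {p - 7*r - 9, q + 63/26*r + 89/26, r**2 + 35/13*r + 22/13}.

Buchberger on the second generating set:
h_1 = 8*p**2 - 8*q + 28*r - 12, LT = p**2.
h_2 = -4*p**2 + p + 4*q - 21*r - 3, LT = p**2.
h_3 = 6*p**2 + 24*p + 8*q + 42*r**2 - 106, LT = p**2.

S(h_1,h_2): lcm = p**2. S = 1/4*p - 7/4*r - 9/4.
  reduce S modulo (h_1, h_2, h_3):
  remainder 1/4*p - 7/4*r - 9/4 ≠ 0; add k_4 = 1/4*p - 7/4*r - 9/4 to the basis.

S(h_1,h_3): lcm = p**2. S = -4*p - 7/3*q - 7*r**2 + 7/2*r + 97/6.
  reduce S modulo (h_1, h_2, h_3, k_4):
  remainder -7/3*q - 7*r**2 - 49/2*r - 119/6 ≠ 0; add k_5 = -7/3*q - 7*r**2 - 49/2*r - 119/6 to the basis.

S(h_1,k_4): lcm = p**2. S = 7*p*r + 9*p - q + 7/2*r - 3/2.
  reduce S modulo (h_1, h_2, h_3, k_4, k_5):
  remainder 52*r**2 + 140*r + 88 ≠ 0; add k_6 = 52*r**2 + 140*r + 88 to the basis.

The other S-polynomials (S(h_2,h_3), S(h_2,k_4), S(h_3,k_4), S(h_1,k_5), S(h_2,k_5), S(h_3,k_5), S(k_4,k_5), S(h_1,k_6), S(h_2,k_6), S(h_3,k_6), S(k_4,k_6), S(k_5,k_6)) all reduce to 0 modulo the current basis, so we have a Gröbner basis.
Inter-reduce: drop elements whose leading term is divisible by another's, tail-reduce, and make monic.
Reduced Gröbner basis: {p - 7*r - 9, q + 63/26*r + 89/26, r**2 + 35/13*r + 22/13}.

Same reduced basis, so the two generating sets span the same ideal.

Yes, the ideals are equal.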